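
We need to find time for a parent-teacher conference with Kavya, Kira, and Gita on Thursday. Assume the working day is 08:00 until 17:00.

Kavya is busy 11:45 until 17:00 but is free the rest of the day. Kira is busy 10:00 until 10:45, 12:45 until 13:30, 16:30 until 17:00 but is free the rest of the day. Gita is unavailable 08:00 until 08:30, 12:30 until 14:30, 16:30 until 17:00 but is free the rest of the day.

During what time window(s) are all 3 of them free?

08:30-10:00, 10:45-11:45

Kavya free: 08:00-11:45 (invert busy blocks within the working day).
Kira free: 08:00-10:00, 10:45-12:45, 13:30-16:30 (invert busy blocks within the working day).
Gita free: 08:30-12:30, 14:30-16:30 (invert busy blocks within the working day).
Kavya ∩ Kira: 08:00-10:00, 10:45-11:45.
Kavya ∩ Kira ∩ Gita: 08:30-10:00, 10:45-11:45.
Those are the intersection windows.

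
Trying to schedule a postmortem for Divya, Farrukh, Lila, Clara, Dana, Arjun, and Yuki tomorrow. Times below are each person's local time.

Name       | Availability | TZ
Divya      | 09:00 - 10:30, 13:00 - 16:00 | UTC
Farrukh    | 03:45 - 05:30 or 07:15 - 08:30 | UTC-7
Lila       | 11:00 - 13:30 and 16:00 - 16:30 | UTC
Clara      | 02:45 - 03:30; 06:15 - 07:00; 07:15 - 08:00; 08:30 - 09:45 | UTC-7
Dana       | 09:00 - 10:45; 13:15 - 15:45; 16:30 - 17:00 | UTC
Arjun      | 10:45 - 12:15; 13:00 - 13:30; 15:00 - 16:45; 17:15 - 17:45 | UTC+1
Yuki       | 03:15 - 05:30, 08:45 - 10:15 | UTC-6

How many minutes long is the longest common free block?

Divya in UTC: 09:00-10:30, 13:00-16:00.
Farrukh in UTC: 10:45-12:30, 14:15-15:30 (add 7h to convert from UTC-7).
Lila in UTC: 11:00-13:30, 16:00-16:30.
Clara in UTC: 09:45-10:30, 13:15-14:00, 14:15-15:00, 15:30-16:45 (add 7h to convert from UTC-7).
Dana in UTC: 09:00-10:45, 13:15-15:45, 16:30-17:00.
Arjun in UTC: 09:45-11:15, 12:00-12:30, 14:00-15:45, 16:15-16:45 (subtract 1h to convert from UTC+1).
Yuki in UTC: 09:15-11:30, 14:45-16:15 (add 6h to convert from UTC-6).
Divya ∩ Farrukh: 14:15-15:30.
Divya ∩ Farrukh ∩ Lila: ∅.
Divya ∩ Farrukh ∩ Lila ∩ Clara: ∅.
Divya ∩ Farrukh ∩ Lila ∩ Clara ∩ Dana: ∅.
Divya ∩ Farrukh ∩ Lila ∩ Clara ∩ Dana ∩ Arjun: ∅.
Divya ∩ Farrukh ∩ Lila ∩ Clara ∩ Dana ∩ Arjun ∩ Yuki: ∅.
There is no time when everyone is free.
No common window exists, so the longest block is 0 minutes.

0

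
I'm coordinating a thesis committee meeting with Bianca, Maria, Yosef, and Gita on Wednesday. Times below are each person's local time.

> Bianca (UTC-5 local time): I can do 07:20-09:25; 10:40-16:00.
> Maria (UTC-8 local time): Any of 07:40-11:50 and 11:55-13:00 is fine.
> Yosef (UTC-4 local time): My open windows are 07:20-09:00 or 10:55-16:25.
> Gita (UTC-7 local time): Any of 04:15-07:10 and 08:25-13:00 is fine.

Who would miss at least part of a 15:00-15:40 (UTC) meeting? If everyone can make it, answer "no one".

Bianca in UTC: 12:20-14:25, 15:40-21:00 (add 5h to convert from UTC-5).
Maria in UTC: 15:40-19:50, 19:55-21:00 (add 8h to convert from UTC-8).
Yosef in UTC: 11:20-13:00, 14:55-20:25 (add 4h to convert from UTC-4).
Gita in UTC: 11:15-14:10, 15:25-20:00 (add 7h to convert from UTC-7).
Bianca: not fully free for 15:00-15:40. Maria: not fully free for 15:00-15:40. Yosef: free for 15:00-15:40. Gita: not fully free for 15:00-15:40.

Bianca, Gita, Maria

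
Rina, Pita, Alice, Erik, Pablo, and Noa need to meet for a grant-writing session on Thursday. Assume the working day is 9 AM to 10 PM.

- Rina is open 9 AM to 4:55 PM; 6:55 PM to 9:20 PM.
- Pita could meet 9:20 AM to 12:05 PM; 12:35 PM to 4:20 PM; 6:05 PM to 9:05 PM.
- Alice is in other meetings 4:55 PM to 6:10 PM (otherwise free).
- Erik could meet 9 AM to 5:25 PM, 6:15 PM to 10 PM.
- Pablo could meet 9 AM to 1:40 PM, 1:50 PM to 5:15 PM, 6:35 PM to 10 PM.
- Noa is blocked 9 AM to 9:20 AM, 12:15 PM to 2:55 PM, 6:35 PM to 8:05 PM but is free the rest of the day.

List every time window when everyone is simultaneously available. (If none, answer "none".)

Rina free: 09:00-16:55, 18:55-21:20.
Pita free: 09:20-12:05, 12:35-16:20, 18:05-21:05.
Alice free: 09:00-16:55, 18:10-22:00 (invert busy blocks within the working day).
Erik free: 09:00-17:25, 18:15-22:00.
Pablo free: 09:00-13:40, 13:50-17:15, 18:35-22:00.
Noa free: 09:20-12:15, 14:55-18:35, 20:05-22:00 (invert busy blocks within the working day).
Rina ∩ Pita: 09:20-12:05, 12:35-16:20, 18:55-21:05.
Rina ∩ Pita ∩ Alice: 09:20-12:05, 12:35-16:20, 18:55-21:05.
Rina ∩ Pita ∩ Alice ∩ Erik: 09:20-12:05, 12:35-16:20, 18:55-21:05.
Rina ∩ Pita ∩ Alice ∩ Erik ∩ Pablo: 09:20-12:05, 12:35-13:40, 13:50-16:20, 18:55-21:05.
Rina ∩ Pita ∩ Alice ∩ Erik ∩ Pablo ∩ Noa: 09:20-12:05, 14:55-16:20, 20:05-21:05.

09:20-12:05, 14:55-16:20, 20:05-21:05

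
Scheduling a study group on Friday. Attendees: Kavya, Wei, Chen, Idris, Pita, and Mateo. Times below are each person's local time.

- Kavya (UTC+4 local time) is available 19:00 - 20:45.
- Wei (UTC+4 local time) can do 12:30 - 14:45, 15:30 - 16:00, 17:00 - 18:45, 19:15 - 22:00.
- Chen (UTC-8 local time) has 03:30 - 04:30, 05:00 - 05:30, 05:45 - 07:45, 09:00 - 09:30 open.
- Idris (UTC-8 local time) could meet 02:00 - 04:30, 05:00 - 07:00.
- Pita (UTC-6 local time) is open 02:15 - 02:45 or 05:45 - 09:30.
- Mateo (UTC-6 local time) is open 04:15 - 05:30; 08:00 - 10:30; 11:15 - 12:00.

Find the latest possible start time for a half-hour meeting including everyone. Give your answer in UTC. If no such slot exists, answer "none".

Kavya in UTC: 15:00-16:45 (subtract 4h to convert from UTC+4).
Wei in UTC: 08:30-10:45, 11:30-12:00, 13:00-14:45, 15:15-18:00 (subtract 4h to convert from UTC+4).
Chen in UTC: 11:30-12:30, 13:00-13:30, 13:45-15:45, 17:00-17:30 (add 8h to convert from UTC-8).
Idris in UTC: 10:00-12:30, 13:00-15:00 (add 8h to convert from UTC-8).
Pita in UTC: 08:15-08:45, 11:45-15:30 (add 6h to convert from UTC-6).
Mateo in UTC: 10:15-11:30, 14:00-16:30, 17:15-18:00 (add 6h to convert from UTC-6).
Kavya ∩ Wei: 15:15-16:45.
Kavya ∩ Wei ∩ Chen: 15:15-15:45.
Kavya ∩ Wei ∩ Chen ∩ Idris: ∅.
Kavya ∩ Wei ∩ Chen ∩ Idris ∩ Pita: ∅.
Kavya ∩ Wei ∩ Chen ∩ Idris ∩ Pita ∩ Mateo: ∅.
There is no time when everyone is free.
No common window is at least 30 minutes long.

none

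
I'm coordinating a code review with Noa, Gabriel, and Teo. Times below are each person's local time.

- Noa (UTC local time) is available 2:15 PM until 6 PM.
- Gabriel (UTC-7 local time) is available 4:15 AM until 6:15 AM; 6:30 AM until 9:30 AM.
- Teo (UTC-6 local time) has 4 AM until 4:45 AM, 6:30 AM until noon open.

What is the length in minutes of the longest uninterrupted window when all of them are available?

135

Noa in UTC: 14:15-18:00.
Gabriel in UTC: 11:15-13:15, 13:30-16:30 (add 7h to convert from UTC-7).
Teo in UTC: 10:00-10:45, 12:30-18:00 (add 6h to convert from UTC-6).
Noa ∩ Gabriel: 14:15-16:30.
Noa ∩ Gabriel ∩ Teo: 14:15-16:30.
The longest is 14:15-16:30 at 135 minutes.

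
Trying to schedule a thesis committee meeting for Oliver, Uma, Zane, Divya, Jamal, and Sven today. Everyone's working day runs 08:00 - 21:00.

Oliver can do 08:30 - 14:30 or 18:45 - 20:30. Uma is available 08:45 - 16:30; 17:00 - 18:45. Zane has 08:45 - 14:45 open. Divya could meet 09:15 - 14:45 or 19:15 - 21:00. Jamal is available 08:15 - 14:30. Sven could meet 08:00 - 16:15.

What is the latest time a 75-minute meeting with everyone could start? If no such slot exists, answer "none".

Oliver ∩ Uma: 08:45-14:30.
Oliver ∩ Uma ∩ Zane: 08:45-14:30.
Oliver ∩ Uma ∩ Zane ∩ Divya: 09:15-14:30.
Oliver ∩ Uma ∩ Zane ∩ Divya ∩ Jamal: 09:15-14:30.
Oliver ∩ Uma ∩ Zane ∩ Divya ∩ Jamal ∩ Sven: 09:15-14:30.
The last common window of at least 75 minutes is 09:15-14:30; a 75-minute meeting can start as late as 13:15 and still end by 14:30.

13:15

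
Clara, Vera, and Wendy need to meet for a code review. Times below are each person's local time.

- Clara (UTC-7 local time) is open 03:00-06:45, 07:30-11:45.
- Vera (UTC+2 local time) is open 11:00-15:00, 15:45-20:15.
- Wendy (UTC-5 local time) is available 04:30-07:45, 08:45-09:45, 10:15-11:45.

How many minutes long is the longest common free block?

165

Clara in UTC: 10:00-13:45, 14:30-18:45 (add 7h to convert from UTC-7).
Vera in UTC: 09:00-13:00, 13:45-18:15 (subtract 2h to convert from UTC+2).
Wendy in UTC: 09:30-12:45, 13:45-14:45, 15:15-16:45 (add 5h to convert from UTC-5).
Clara ∩ Vera: 10:00-13:00, 14:30-18:15.
Clara ∩ Vera ∩ Wendy: 10:00-12:45, 14:30-14:45, 15:15-16:45.
The longest is 10:00-12:45 at 165 minutes.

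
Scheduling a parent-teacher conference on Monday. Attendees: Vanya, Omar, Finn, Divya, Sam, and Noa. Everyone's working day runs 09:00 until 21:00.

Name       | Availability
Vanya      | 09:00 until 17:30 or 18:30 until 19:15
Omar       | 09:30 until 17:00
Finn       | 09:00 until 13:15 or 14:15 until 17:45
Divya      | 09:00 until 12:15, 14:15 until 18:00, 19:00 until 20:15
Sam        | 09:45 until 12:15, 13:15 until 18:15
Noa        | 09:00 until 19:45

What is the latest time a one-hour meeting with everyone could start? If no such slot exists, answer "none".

Vanya ∩ Omar: 09:30-17:00.
Vanya ∩ Omar ∩ Finn: 09:30-13:15, 14:15-17:00.
Vanya ∩ Omar ∩ Finn ∩ Divya: 09:30-12:15, 14:15-17:00.
Vanya ∩ Omar ∩ Finn ∩ Divya ∩ Sam: 09:45-12:15, 14:15-17:00.
Vanya ∩ Omar ∩ Finn ∩ Divya ∩ Sam ∩ Noa: 09:45-12:15, 14:15-17:00.
Those are the intersection windows.
The last common window of at least 60 minutes is 14:15-17:00; a 60-minute meeting can start as late as 16:00 and still end by 17:00.

16:00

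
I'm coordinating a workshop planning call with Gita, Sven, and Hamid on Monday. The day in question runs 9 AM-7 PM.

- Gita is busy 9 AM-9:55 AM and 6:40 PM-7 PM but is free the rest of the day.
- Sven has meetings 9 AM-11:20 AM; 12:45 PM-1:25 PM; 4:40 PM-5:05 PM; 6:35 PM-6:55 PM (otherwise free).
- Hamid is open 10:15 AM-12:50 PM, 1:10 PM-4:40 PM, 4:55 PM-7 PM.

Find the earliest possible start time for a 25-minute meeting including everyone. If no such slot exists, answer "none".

Gita free: 09:55-18:40 (invert busy blocks within the working day).
Sven free: 11:20-12:45, 13:25-16:40, 17:05-18:35, 18:55-19:00 (invert busy blocks within the working day).
Hamid free: 10:15-12:50, 13:10-16:40, 16:55-19:00.
Gita ∩ Sven: 11:20-12:45, 13:25-16:40, 17:05-18:35.
Gita ∩ Sven ∩ Hamid: 11:20-12:45, 13:25-16:40, 17:05-18:35.
The first common window of at least 25 minutes is 11:20-12:45, so the earliest start is 11:20.

11:20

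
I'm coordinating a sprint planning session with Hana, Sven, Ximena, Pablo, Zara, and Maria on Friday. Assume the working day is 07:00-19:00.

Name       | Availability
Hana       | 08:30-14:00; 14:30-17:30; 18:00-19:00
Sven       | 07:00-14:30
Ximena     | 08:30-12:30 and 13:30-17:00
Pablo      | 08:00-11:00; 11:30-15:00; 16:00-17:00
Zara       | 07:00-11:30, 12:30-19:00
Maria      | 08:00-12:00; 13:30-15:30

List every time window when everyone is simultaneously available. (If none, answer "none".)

08:30-11:00, 13:30-14:00

Hana ∩ Sven: 08:30-14:00.
Hana ∩ Sven ∩ Ximena: 08:30-12:30, 13:30-14:00.
Hana ∩ Sven ∩ Ximena ∩ Pablo: 08:30-11:00, 11:30-12:30, 13:30-14:00.
Hana ∩ Sven ∩ Ximena ∩ Pablo ∩ Zara: 08:30-11:00, 13:30-14:00.
Hana ∩ Sven ∩ Ximena ∩ Pablo ∩ Zara ∩ Maria: 08:30-11:00, 13:30-14:00.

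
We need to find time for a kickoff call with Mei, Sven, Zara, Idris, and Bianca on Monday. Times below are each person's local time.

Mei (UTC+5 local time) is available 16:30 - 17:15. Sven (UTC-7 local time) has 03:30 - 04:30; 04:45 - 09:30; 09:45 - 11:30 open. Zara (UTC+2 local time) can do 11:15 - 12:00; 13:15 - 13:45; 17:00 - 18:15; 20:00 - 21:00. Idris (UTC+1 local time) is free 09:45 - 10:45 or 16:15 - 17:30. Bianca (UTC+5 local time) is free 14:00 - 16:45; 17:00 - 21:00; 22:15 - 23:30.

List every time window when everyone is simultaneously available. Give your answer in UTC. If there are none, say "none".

none

Mei in UTC: 11:30-12:15 (subtract 5h to convert from UTC+5).
Sven in UTC: 10:30-11:30, 11:45-16:30, 16:45-18:30 (add 7h to convert from UTC-7).
Zara in UTC: 09:15-10:00, 11:15-11:45, 15:00-16:15, 18:00-19:00 (subtract 2h to convert from UTC+2).
Idris in UTC: 08:45-09:45, 15:15-16:30 (subtract 1h to convert from UTC+1).
Bianca in UTC: 09:00-11:45, 12:00-16:00, 17:15-18:30 (subtract 5h to convert from UTC+5).
Mei ∩ Sven: 11:45-12:15.
Mei ∩ Sven ∩ Zara: ∅.
Mei ∩ Sven ∩ Zara ∩ Idris: ∅.
Mei ∩ Sven ∩ Zara ∩ Idris ∩ Bianca: ∅.
There is no time when everyone is free.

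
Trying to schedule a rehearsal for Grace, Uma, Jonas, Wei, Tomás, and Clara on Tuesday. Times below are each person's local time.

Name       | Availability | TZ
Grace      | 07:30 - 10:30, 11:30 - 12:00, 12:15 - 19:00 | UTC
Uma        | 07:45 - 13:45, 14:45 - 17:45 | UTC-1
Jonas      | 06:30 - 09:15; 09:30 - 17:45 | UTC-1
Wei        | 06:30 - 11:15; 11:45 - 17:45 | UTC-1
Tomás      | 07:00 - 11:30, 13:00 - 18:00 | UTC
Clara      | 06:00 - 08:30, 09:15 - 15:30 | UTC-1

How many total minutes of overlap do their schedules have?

Grace in UTC: 07:30-10:30, 11:30-12:00, 12:15-19:00.
Uma in UTC: 08:45-14:45, 15:45-18:45 (add 1h to convert from UTC-1).
Jonas in UTC: 07:30-10:15, 10:30-18:45 (add 1h to convert from UTC-1).
Wei in UTC: 07:30-12:15, 12:45-18:45 (add 1h to convert from UTC-1).
Tomás in UTC: 07:00-11:30, 13:00-18:00.
Clara in UTC: 07:00-09:30, 10:15-16:30 (add 1h to convert from UTC-1).
Grace ∩ Uma: 08:45-10:30, 11:30-12:00, 12:15-14:45, 15:45-18:45.
Grace ∩ Uma ∩ Jonas: 08:45-10:15, 11:30-12:00, 12:15-14:45, 15:45-18:45.
Grace ∩ Uma ∩ Jonas ∩ Wei: 08:45-10:15, 11:30-12:00, 12:45-14:45, 15:45-18:45.
Grace ∩ Uma ∩ Jonas ∩ Wei ∩ Tomás: 08:45-10:15, 13:00-14:45, 15:45-18:00.
Grace ∩ Uma ∩ Jonas ∩ Wei ∩ Tomás ∩ Clara: 08:45-09:30, 13:00-14:45, 15:45-16:30.
Summing the common windows: 45 + 105 + 45 = 195 minutes.

195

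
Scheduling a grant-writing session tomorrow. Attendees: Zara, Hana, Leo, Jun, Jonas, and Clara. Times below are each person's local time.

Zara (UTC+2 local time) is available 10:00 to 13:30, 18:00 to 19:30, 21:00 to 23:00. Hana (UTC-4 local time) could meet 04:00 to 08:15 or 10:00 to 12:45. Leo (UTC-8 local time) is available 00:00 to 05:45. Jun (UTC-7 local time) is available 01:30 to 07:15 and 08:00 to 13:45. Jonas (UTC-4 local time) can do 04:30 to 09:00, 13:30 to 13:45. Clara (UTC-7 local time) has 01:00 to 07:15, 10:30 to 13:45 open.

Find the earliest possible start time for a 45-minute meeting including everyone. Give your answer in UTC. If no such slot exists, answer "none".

Zara in UTC: 08:00-11:30, 16:00-17:30, 19:00-21:00 (subtract 2h to convert from UTC+2).
Hana in UTC: 08:00-12:15, 14:00-16:45 (add 4h to convert from UTC-4).
Leo in UTC: 08:00-13:45 (add 8h to convert from UTC-8).
Jun in UTC: 08:30-14:15, 15:00-20:45 (add 7h to convert from UTC-7).
Jonas in UTC: 08:30-13:00, 17:30-17:45 (add 4h to convert from UTC-4).
Clara in UTC: 08:00-14:15, 17:30-20:45 (add 7h to convert from UTC-7).
Zara ∩ Hana: 08:00-11:30, 16:00-16:45.
Zara ∩ Hana ∩ Leo: 08:00-11:30.
Zara ∩ Hana ∩ Leo ∩ Jun: 08:30-11:30.
Zara ∩ Hana ∩ Leo ∩ Jun ∩ Jonas: 08:30-11:30.
Zara ∩ Hana ∩ Leo ∩ Jun ∩ Jonas ∩ Clara: 08:30-11:30.
The first common window of at least 45 minutes is 08:30-11:30, so the earliest start is 08:30.

08:30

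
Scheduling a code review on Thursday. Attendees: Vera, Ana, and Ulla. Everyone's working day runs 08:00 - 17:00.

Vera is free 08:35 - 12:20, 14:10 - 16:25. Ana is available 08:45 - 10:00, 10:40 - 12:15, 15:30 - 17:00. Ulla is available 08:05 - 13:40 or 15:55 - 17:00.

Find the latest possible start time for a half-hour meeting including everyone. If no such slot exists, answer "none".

15:55

Vera ∩ Ana: 08:45-10:00, 10:40-12:15, 15:30-16:25.
Vera ∩ Ana ∩ Ulla: 08:45-10:00, 10:40-12:15, 15:55-16:25.
So the common availability across everyone is 08:45-10:00, 10:40-12:15, 15:55-16:25.
The last common window of at least 30 minutes is 15:55-16:25; a 30-minute meeting can start as late as 15:55 and still end by 16:25.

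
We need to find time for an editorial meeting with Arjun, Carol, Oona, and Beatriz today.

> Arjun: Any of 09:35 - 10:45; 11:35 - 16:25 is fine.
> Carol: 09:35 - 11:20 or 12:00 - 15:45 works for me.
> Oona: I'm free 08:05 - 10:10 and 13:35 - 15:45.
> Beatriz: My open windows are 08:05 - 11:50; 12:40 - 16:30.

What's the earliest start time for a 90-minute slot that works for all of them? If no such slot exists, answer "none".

Arjun ∩ Carol: 09:35-10:45, 12:00-15:45.
Arjun ∩ Carol ∩ Oona: 09:35-10:10, 13:35-15:45.
Arjun ∩ Carol ∩ Oona ∩ Beatriz: 09:35-10:10, 13:35-15:45.
The first common window of at least 90 minutes is 13:35-15:45, so the earliest start is 13:35.

13:35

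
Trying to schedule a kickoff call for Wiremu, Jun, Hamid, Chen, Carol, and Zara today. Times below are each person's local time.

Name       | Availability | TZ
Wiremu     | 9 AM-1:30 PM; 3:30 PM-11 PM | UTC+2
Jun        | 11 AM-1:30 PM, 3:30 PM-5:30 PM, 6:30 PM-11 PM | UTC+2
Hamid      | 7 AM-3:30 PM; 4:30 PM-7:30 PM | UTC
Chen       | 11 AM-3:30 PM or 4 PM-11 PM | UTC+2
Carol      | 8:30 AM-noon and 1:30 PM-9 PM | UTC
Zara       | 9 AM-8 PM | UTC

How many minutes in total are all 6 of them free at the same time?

Wiremu in UTC: 07:00-11:30, 13:30-21:00 (subtract 2h to convert from UTC+2).
Jun in UTC: 09:00-11:30, 13:30-15:30, 16:30-21:00 (subtract 2h to convert from UTC+2).
Hamid in UTC: 07:00-15:30, 16:30-19:30.
Chen in UTC: 09:00-13:30, 14:00-21:00 (subtract 2h to convert from UTC+2).
Carol in UTC: 08:30-12:00, 13:30-21:00.
Zara in UTC: 09:00-20:00.
Wiremu ∩ Jun: 09:00-11:30, 13:30-15:30, 16:30-21:00.
Wiremu ∩ Jun ∩ Hamid: 09:00-11:30, 13:30-15:30, 16:30-19:30.
Wiremu ∩ Jun ∩ Hamid ∩ Chen: 09:00-11:30, 14:00-15:30, 16:30-19:30.
Wiremu ∩ Jun ∩ Hamid ∩ Chen ∩ Carol: 09:00-11:30, 14:00-15:30, 16:30-19:30.
Wiremu ∩ Jun ∩ Hamid ∩ Chen ∩ Carol ∩ Zara: 09:00-11:30, 14:00-15:30, 16:30-19:30.
Summing the common windows: 150 + 90 + 180 = 420 minutes.

420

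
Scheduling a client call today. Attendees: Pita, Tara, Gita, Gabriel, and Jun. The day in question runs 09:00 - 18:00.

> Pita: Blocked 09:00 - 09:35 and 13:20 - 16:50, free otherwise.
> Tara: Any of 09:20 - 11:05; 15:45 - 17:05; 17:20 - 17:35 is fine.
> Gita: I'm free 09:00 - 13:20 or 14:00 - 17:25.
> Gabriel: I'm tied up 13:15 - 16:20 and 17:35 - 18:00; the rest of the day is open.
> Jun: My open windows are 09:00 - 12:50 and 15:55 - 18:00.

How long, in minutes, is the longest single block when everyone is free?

90

Pita free: 09:35-13:20, 16:50-18:00 (invert busy blocks within the working day).
Tara free: 09:20-11:05, 15:45-17:05, 17:20-17:35.
Gita free: 09:00-13:20, 14:00-17:25.
Gabriel free: 09:00-13:15, 16:20-17:35 (invert busy blocks within the working day).
Jun free: 09:00-12:50, 15:55-18:00.
Pita ∩ Tara: 09:35-11:05, 16:50-17:05, 17:20-17:35.
Pita ∩ Tara ∩ Gita: 09:35-11:05, 16:50-17:05, 17:20-17:25.
Pita ∩ Tara ∩ Gita ∩ Gabriel: 09:35-11:05, 16:50-17:05, 17:20-17:25.
Pita ∩ Tara ∩ Gita ∩ Gabriel ∩ Jun: 09:35-11:05, 16:50-17:05, 17:20-17:25.
The longest is 09:35-11:05 at 90 minutes.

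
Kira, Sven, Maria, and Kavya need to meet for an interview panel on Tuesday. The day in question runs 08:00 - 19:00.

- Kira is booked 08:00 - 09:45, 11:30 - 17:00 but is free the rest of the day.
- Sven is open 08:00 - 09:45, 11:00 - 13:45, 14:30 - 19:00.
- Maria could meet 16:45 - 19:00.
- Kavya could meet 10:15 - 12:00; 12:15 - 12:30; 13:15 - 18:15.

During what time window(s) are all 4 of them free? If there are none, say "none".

Kira free: 09:45-11:30, 17:00-19:00 (invert busy blocks within the working day).
Sven free: 08:00-09:45, 11:00-13:45, 14:30-19:00.
Maria free: 16:45-19:00.
Kavya free: 10:15-12:00, 12:15-12:30, 13:15-18:15.
Kira ∩ Sven: 11:00-11:30, 17:00-19:00.
Kira ∩ Sven ∩ Maria: 17:00-19:00.
Kira ∩ Sven ∩ Maria ∩ Kavya: 17:00-18:15.
So the common availability across everyone is 17:00-18:15.

17:00-18:15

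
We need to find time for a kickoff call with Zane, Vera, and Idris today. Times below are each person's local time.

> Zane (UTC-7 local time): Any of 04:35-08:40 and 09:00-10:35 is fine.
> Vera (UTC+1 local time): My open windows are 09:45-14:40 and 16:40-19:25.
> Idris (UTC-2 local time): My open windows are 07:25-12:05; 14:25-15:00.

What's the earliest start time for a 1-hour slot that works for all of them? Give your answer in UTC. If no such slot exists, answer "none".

11:35

Zane in UTC: 11:35-15:40, 16:00-17:35 (add 7h to convert from UTC-7).
Vera in UTC: 08:45-13:40, 15:40-18:25 (subtract 1h to convert from UTC+1).
Idris in UTC: 09:25-14:05, 16:25-17:00 (add 2h to convert from UTC-2).
Zane ∩ Vera: 11:35-13:40, 16:00-17:35.
Zane ∩ Vera ∩ Idris: 11:35-13:40, 16:25-17:00.
The first common window of at least 60 minutes is 11:35-13:40, so the earliest start is 11:35.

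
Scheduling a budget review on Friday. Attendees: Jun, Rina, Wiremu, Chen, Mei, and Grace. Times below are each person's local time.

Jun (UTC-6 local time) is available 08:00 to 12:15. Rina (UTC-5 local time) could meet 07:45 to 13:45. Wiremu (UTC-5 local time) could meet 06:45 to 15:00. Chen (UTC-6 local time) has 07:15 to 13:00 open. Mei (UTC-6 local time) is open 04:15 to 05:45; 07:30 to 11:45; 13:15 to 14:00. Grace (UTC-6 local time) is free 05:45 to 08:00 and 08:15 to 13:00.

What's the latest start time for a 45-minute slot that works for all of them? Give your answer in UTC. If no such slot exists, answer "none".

Jun in UTC: 14:00-18:15 (add 6h to convert from UTC-6).
Rina in UTC: 12:45-18:45 (add 5h to convert from UTC-5).
Wiremu in UTC: 11:45-20:00 (add 5h to convert from UTC-5).
Chen in UTC: 13:15-19:00 (add 6h to convert from UTC-6).
Mei in UTC: 10:15-11:45, 13:30-17:45, 19:15-20:00 (add 6h to convert from UTC-6).
Grace in UTC: 11:45-14:00, 14:15-19:00 (add 6h to convert from UTC-6).
Jun ∩ Rina: 14:00-18:15.
Jun ∩ Rina ∩ Wiremu: 14:00-18:15.
Jun ∩ Rina ∩ Wiremu ∩ Chen: 14:00-18:15.
Jun ∩ Rina ∩ Wiremu ∩ Chen ∩ Mei: 14:00-17:45.
Jun ∩ Rina ∩ Wiremu ∩ Chen ∩ Mei ∩ Grace: 14:15-17:45.
The last common window of at least 45 minutes is 14:15-17:45; a 45-minute meeting can start as late as 17:00 and still end by 17:45.

17:00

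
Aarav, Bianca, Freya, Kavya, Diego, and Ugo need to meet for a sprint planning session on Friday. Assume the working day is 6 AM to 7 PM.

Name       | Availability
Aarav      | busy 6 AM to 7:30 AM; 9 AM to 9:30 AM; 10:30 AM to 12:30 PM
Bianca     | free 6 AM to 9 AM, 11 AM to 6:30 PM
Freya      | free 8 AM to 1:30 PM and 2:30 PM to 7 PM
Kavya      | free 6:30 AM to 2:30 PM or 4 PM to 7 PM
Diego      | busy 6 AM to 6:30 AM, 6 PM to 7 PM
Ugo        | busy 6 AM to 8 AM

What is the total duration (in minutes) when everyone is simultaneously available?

Aarav free: 07:30-09:00, 09:30-10:30, 12:30-19:00 (invert busy blocks within the working day).
Bianca free: 06:00-09:00, 11:00-18:30.
Freya free: 08:00-13:30, 14:30-19:00.
Kavya free: 06:30-14:30, 16:00-19:00.
Diego free: 06:30-18:00 (invert busy blocks within the working day).
Ugo free: 08:00-19:00 (invert busy blocks within the working day).
Aarav ∩ Bianca: 07:30-09:00, 12:30-18:30.
Aarav ∩ Bianca ∩ Freya: 08:00-09:00, 12:30-13:30, 14:30-18:30.
Aarav ∩ Bianca ∩ Freya ∩ Kavya: 08:00-09:00, 12:30-13:30, 16:00-18:30.
Aarav ∩ Bianca ∩ Freya ∩ Kavya ∩ Diego: 08:00-09:00, 12:30-13:30, 16:00-18:00.
Aarav ∩ Bianca ∩ Freya ∩ Kavya ∩ Diego ∩ Ugo: 08:00-09:00, 12:30-13:30, 16:00-18:00.
Summing the common windows: 60 + 60 + 120 = 240 minutes.

240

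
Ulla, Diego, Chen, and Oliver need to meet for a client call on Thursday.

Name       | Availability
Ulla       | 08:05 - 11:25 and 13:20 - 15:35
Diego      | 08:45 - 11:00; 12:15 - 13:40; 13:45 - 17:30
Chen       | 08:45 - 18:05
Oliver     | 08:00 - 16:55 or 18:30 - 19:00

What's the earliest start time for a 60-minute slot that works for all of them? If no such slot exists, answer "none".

Ulla ∩ Diego: 08:45-11:00, 13:20-13:40, 13:45-15:35.
Ulla ∩ Diego ∩ Chen: 08:45-11:00, 13:20-13:40, 13:45-15:35.
Ulla ∩ Diego ∩ Chen ∩ Oliver: 08:45-11:00, 13:20-13:40, 13:45-15:35.
The first common window of at least 60 minutes is 08:45-11:00, so the earliest start is 08:45.

08:45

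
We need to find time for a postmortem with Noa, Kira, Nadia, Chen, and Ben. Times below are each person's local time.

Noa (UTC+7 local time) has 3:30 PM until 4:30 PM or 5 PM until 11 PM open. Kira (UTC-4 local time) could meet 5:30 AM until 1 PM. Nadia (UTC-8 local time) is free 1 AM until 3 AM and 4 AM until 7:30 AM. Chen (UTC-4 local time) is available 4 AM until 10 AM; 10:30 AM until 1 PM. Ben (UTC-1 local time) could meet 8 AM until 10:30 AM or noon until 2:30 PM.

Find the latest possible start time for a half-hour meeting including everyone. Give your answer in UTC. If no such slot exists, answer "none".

15:00

Noa in UTC: 08:30-09:30, 10:00-16:00 (subtract 7h to convert from UTC+7).
Kira in UTC: 09:30-17:00 (add 4h to convert from UTC-4).
Nadia in UTC: 09:00-11:00, 12:00-15:30 (add 8h to convert from UTC-8).
Chen in UTC: 08:00-14:00, 14:30-17:00 (add 4h to convert from UTC-4).
Ben in UTC: 09:00-11:30, 13:00-15:30 (add 1h to convert from UTC-1).
Noa ∩ Kira: 10:00-16:00.
Noa ∩ Kira ∩ Nadia: 10:00-11:00, 12:00-15:30.
Noa ∩ Kira ∩ Nadia ∩ Chen: 10:00-11:00, 12:00-14:00, 14:30-15:30.
Noa ∩ Kira ∩ Nadia ∩ Chen ∩ Ben: 10:00-11:00, 13:00-14:00, 14:30-15:30.
Those are the intersection windows.
The last common window of at least 30 minutes is 14:30-15:30; a 30-minute meeting can start as late as 15:00 and still end by 15:30.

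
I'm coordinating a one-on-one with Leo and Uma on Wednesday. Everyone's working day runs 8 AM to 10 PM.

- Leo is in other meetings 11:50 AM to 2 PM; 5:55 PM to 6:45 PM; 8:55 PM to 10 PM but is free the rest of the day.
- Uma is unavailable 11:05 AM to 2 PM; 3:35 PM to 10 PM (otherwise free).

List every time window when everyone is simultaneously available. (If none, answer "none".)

Leo free: 08:00-11:50, 14:00-17:55, 18:45-20:55 (invert busy blocks within the working day).
Uma free: 08:00-11:05, 14:00-15:35 (invert busy blocks within the working day).
Leo ∩ Uma: 08:00-11:05, 14:00-15:35.
Those are the intersection windows.

08:00-11:05, 14:00-15:35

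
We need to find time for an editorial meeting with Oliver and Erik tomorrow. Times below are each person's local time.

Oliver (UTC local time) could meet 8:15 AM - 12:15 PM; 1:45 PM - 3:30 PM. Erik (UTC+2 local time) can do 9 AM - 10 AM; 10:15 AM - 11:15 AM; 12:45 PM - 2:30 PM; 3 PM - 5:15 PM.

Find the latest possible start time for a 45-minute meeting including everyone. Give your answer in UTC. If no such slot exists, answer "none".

Oliver in UTC: 08:15-12:15, 13:45-15:30.
Erik in UTC: 07:00-08:00, 08:15-09:15, 10:45-12:30, 13:00-15:15 (subtract 2h to convert from UTC+2).
Oliver ∩ Erik: 08:15-09:15, 10:45-12:15, 13:45-15:15.
The last common window of at least 45 minutes is 13:45-15:15; a 45-minute meeting can start as late as 14:30 and still end by 15:15.

14:30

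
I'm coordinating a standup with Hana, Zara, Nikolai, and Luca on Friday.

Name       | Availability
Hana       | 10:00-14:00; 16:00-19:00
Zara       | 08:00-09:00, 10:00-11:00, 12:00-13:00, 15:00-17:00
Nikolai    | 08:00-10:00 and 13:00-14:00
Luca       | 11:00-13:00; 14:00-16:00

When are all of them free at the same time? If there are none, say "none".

Hana ∩ Zara: 10:00-11:00, 12:00-13:00, 16:00-17:00.
Hana ∩ Zara ∩ Nikolai: ∅.
Hana ∩ Zara ∩ Nikolai ∩ Luca: ∅.
There is no time when everyone is free.

none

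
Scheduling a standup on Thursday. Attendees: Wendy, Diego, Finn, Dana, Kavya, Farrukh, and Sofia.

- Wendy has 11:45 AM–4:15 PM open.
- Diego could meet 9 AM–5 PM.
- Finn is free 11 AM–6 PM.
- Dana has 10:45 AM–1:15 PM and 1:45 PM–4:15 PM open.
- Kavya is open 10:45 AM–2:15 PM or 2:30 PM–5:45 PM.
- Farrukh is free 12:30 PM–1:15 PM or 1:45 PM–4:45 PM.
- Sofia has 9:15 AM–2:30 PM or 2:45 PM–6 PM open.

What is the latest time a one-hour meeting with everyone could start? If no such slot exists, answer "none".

15:15

Wendy ∩ Diego: 11:45-16:15.
Wendy ∩ Diego ∩ Finn: 11:45-16:15.
Wendy ∩ Diego ∩ Finn ∩ Dana: 11:45-13:15, 13:45-16:15.
Wendy ∩ Diego ∩ Finn ∩ Dana ∩ Kavya: 11:45-13:15, 13:45-14:15, 14:30-16:15.
Wendy ∩ Diego ∩ Finn ∩ Dana ∩ Kavya ∩ Farrukh: 12:30-13:15, 13:45-14:15, 14:30-16:15.
Wendy ∩ Diego ∩ Finn ∩ Dana ∩ Kavya ∩ Farrukh ∩ Sofia: 12:30-13:15, 13:45-14:15, 14:45-16:15.
The last common window of at least 60 minutes is 14:45-16:15; a 60-minute meeting can start as late as 15:15 and still end by 16:15.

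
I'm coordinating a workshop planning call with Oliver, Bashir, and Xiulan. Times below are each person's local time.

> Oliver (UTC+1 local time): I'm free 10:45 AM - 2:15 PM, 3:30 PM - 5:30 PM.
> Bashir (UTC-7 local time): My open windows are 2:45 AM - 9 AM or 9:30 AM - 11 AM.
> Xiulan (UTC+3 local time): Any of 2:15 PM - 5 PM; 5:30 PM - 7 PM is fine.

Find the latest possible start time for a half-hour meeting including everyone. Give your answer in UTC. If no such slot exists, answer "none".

Oliver in UTC: 09:45-13:15, 14:30-16:30 (subtract 1h to convert from UTC+1).
Bashir in UTC: 09:45-16:00, 16:30-18:00 (add 7h to convert from UTC-7).
Xiulan in UTC: 11:15-14:00, 14:30-16:00 (subtract 3h to convert from UTC+3).
Oliver ∩ Bashir: 09:45-13:15, 14:30-16:00.
Oliver ∩ Bashir ∩ Xiulan: 11:15-13:15, 14:30-16:00.
The last common window of at least 30 minutes is 14:30-16:00; a 30-minute meeting can start as late as 15:30 and still end by 16:00.

15:30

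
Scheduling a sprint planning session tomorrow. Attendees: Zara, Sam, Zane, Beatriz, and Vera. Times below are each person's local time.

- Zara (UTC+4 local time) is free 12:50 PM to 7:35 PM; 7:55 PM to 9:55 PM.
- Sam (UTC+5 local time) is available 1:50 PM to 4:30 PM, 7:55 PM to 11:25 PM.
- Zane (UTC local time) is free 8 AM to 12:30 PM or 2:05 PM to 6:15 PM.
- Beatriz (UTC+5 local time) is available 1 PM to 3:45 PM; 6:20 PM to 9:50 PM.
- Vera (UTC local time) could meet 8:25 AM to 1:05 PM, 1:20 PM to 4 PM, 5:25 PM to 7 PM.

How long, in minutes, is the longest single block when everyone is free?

115

Zara in UTC: 08:50-15:35, 15:55-17:55 (subtract 4h to convert from UTC+4).
Sam in UTC: 08:50-11:30, 14:55-18:25 (subtract 5h to convert from UTC+5).
Zane in UTC: 08:00-12:30, 14:05-18:15.
Beatriz in UTC: 08:00-10:45, 13:20-16:50 (subtract 5h to convert from UTC+5).
Vera in UTC: 08:25-13:05, 13:20-16:00, 17:25-19:00.
Zara ∩ Sam: 08:50-11:30, 14:55-15:35, 15:55-17:55.
Zara ∩ Sam ∩ Zane: 08:50-11:30, 14:55-15:35, 15:55-17:55.
Zara ∩ Sam ∩ Zane ∩ Beatriz: 08:50-10:45, 14:55-15:35, 15:55-16:50.
Zara ∩ Sam ∩ Zane ∩ Beatriz ∩ Vera: 08:50-10:45, 14:55-15:35, 15:55-16:00.
Those are the intersection windows.
The longest is 08:50-10:45 at 115 minutes.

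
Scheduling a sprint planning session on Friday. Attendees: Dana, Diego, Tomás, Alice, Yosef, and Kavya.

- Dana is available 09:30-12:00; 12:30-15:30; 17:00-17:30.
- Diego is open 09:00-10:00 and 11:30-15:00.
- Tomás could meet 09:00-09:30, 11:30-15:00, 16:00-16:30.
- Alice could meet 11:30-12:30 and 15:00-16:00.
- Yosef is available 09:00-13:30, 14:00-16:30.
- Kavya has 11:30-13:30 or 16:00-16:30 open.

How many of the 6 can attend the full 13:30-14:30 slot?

Dana, Diego, and Tomás can make the full 13:30-14:30 slot — that's 3.

3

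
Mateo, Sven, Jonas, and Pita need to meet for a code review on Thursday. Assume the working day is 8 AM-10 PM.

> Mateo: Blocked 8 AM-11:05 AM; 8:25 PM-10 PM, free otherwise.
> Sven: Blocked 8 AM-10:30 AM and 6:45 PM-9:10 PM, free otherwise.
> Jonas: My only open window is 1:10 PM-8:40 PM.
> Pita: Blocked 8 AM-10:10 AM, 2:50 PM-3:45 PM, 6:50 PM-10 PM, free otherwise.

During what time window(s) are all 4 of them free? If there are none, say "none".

13:10-14:50, 15:45-18:45

Mateo free: 11:05-20:25 (invert busy blocks within the working day).
Sven free: 10:30-18:45, 21:10-22:00 (invert busy blocks within the working day).
Jonas free: 13:10-20:40.
Pita free: 10:10-14:50, 15:45-18:50 (invert busy blocks within the working day).
Mateo ∩ Sven: 11:05-18:45.
Mateo ∩ Sven ∩ Jonas: 13:10-18:45.
Mateo ∩ Sven ∩ Jonas ∩ Pita: 13:10-14:50, 15:45-18:45.
Those are the intersection windows.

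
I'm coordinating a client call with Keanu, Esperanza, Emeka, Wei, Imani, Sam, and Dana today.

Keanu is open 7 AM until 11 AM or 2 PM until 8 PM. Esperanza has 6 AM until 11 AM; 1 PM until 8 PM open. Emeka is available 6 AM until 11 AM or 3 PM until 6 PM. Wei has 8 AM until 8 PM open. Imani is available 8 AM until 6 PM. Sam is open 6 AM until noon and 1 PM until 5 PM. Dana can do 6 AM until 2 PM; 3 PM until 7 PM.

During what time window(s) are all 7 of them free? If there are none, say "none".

Keanu ∩ Esperanza: 07:00-11:00, 14:00-20:00.
Keanu ∩ Esperanza ∩ Emeka: 07:00-11:00, 15:00-18:00.
Keanu ∩ Esperanza ∩ Emeka ∩ Wei: 08:00-11:00, 15:00-18:00.
Keanu ∩ Esperanza ∩ Emeka ∩ Wei ∩ Imani: 08:00-11:00, 15:00-18:00.
Keanu ∩ Esperanza ∩ Emeka ∩ Wei ∩ Imani ∩ Sam: 08:00-11:00, 15:00-17:00.
Keanu ∩ Esperanza ∩ Emeka ∩ Wei ∩ Imani ∩ Sam ∩ Dana: 08:00-11:00, 15:00-17:00.
Those are the intersection windows.

08:00-11:00, 15:00-17:00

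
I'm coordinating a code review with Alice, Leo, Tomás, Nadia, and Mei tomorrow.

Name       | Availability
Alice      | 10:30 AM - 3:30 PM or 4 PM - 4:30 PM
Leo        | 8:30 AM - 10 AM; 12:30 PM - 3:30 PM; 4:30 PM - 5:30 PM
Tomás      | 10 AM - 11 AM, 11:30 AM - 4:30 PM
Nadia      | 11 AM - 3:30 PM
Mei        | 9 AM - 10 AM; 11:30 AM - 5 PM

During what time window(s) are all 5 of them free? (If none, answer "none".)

12:30-15:30

Alice ∩ Leo: 12:30-15:30.
Alice ∩ Leo ∩ Tomás: 12:30-15:30.
Alice ∩ Leo ∩ Tomás ∩ Nadia: 12:30-15:30.
Alice ∩ Leo ∩ Tomás ∩ Nadia ∩ Mei: 12:30-15:30.
So the common availability across everyone is 12:30-15:30.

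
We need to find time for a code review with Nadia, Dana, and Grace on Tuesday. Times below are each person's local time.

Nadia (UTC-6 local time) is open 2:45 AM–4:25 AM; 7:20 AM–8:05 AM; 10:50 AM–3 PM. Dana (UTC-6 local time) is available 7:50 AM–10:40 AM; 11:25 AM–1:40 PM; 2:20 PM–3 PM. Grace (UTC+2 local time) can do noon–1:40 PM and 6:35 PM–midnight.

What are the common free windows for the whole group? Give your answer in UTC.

Nadia in UTC: 08:45-10:25, 13:20-14:05, 16:50-21:00 (add 6h to convert from UTC-6).
Dana in UTC: 13:50-16:40, 17:25-19:40, 20:20-21:00 (add 6h to convert from UTC-6).
Grace in UTC: 10:00-11:40, 16:35-22:00 (subtract 2h to convert from UTC+2).
Nadia ∩ Dana: 13:50-14:05, 17:25-19:40, 20:20-21:00.
Nadia ∩ Dana ∩ Grace: 17:25-19:40, 20:20-21:00.
So the common availability across everyone is 17:25-19:40, 20:20-21:00.

17:25-19:40, 20:20-21:00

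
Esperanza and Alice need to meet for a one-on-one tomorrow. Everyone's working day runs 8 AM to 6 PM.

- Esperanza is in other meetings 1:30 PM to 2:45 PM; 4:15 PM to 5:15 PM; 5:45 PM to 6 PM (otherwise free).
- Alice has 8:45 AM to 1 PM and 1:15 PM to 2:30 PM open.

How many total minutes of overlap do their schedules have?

Esperanza free: 08:00-13:30, 14:45-16:15, 17:15-17:45 (invert busy blocks within the working day).
Alice free: 08:45-13:00, 13:15-14:30.
Esperanza ∩ Alice: 08:45-13:00, 13:15-13:30.
Summing the common windows: 255 + 15 = 270 minutes.

270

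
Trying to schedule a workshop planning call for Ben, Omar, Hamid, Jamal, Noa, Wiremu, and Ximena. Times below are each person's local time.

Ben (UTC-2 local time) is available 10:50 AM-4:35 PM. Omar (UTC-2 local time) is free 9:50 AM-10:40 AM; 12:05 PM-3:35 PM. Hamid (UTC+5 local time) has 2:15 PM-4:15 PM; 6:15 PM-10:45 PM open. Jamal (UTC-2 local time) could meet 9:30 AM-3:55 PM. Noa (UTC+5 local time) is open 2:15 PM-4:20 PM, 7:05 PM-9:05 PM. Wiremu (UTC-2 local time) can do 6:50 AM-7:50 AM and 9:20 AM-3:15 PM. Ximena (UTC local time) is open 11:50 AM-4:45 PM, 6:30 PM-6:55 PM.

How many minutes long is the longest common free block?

Ben in UTC: 12:50-18:35 (add 2h to convert from UTC-2).
Omar in UTC: 11:50-12:40, 14:05-17:35 (add 2h to convert from UTC-2).
Hamid in UTC: 09:15-11:15, 13:15-17:45 (subtract 5h to convert from UTC+5).
Jamal in UTC: 11:30-17:55 (add 2h to convert from UTC-2).
Noa in UTC: 09:15-11:20, 14:05-16:05 (subtract 5h to convert from UTC+5).
Wiremu in UTC: 08:50-09:50, 11:20-17:15 (add 2h to convert from UTC-2).
Ximena in UTC: 11:50-16:45, 18:30-18:55.
Ben ∩ Omar: 14:05-17:35.
Ben ∩ Omar ∩ Hamid: 14:05-17:35.
Ben ∩ Omar ∩ Hamid ∩ Jamal: 14:05-17:35.
Ben ∩ Omar ∩ Hamid ∩ Jamal ∩ Noa: 14:05-16:05.
Ben ∩ Omar ∩ Hamid ∩ Jamal ∩ Noa ∩ Wiremu: 14:05-16:05.
Ben ∩ Omar ∩ Hamid ∩ Jamal ∩ Noa ∩ Wiremu ∩ Ximena: 14:05-16:05.
The longest is 14:05-16:05 at 120 minutes.

120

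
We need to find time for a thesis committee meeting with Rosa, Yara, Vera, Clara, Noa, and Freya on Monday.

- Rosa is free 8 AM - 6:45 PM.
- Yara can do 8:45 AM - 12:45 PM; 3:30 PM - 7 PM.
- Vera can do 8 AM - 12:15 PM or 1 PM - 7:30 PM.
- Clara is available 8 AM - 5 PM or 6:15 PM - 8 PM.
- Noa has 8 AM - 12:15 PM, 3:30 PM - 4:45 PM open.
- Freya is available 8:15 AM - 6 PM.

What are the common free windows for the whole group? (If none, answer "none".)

08:45-12:15, 15:30-16:45

Rosa ∩ Yara: 08:45-12:45, 15:30-18:45.
Rosa ∩ Yara ∩ Vera: 08:45-12:15, 15:30-18:45.
Rosa ∩ Yara ∩ Vera ∩ Clara: 08:45-12:15, 15:30-17:00, 18:15-18:45.
Rosa ∩ Yara ∩ Vera ∩ Clara ∩ Noa: 08:45-12:15, 15:30-16:45.
Rosa ∩ Yara ∩ Vera ∩ Clara ∩ Noa ∩ Freya: 08:45-12:15, 15:30-16:45.
So the common availability across everyone is 08:45-12:15, 15:30-16:45.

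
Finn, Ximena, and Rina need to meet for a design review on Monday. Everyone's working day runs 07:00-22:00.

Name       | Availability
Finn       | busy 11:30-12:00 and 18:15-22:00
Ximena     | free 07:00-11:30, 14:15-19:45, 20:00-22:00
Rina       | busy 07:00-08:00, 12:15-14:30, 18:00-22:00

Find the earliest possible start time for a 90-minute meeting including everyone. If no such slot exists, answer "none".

Finn free: 07:00-11:30, 12:00-18:15 (invert busy blocks within the working day).
Ximena free: 07:00-11:30, 14:15-19:45, 20:00-22:00.
Rina free: 08:00-12:15, 14:30-18:00 (invert busy blocks within the working day).
Finn ∩ Ximena: 07:00-11:30, 14:15-18:15.
Finn ∩ Ximena ∩ Rina: 08:00-11:30, 14:30-18:00.
The first common window of at least 90 minutes is 08:00-11:30, so the earliest start is 08:00.

08:00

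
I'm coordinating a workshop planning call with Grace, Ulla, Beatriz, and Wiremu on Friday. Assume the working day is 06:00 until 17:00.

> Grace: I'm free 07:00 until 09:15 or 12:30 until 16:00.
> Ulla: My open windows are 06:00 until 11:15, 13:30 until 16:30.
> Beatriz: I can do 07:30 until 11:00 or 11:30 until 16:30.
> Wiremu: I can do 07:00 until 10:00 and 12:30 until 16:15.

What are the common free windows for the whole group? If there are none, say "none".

07:30-09:15, 13:30-16:00

Grace ∩ Ulla: 07:00-09:15, 13:30-16:00.
Grace ∩ Ulla ∩ Beatriz: 07:30-09:15, 13:30-16:00.
Grace ∩ Ulla ∩ Beatriz ∩ Wiremu: 07:30-09:15, 13:30-16:00.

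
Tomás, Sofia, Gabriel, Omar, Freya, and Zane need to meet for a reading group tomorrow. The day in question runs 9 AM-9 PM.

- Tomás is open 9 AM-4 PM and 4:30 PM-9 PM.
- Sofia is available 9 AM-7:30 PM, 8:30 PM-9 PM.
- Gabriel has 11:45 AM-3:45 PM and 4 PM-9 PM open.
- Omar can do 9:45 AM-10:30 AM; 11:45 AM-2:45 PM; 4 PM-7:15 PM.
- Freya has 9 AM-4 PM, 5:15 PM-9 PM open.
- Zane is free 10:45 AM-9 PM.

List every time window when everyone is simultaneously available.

11:45-14:45, 17:15-19:15

Tomás ∩ Sofia: 09:00-16:00, 16:30-19:30, 20:30-21:00.
Tomás ∩ Sofia ∩ Gabriel: 11:45-15:45, 16:30-19:30, 20:30-21:00.
Tomás ∩ Sofia ∩ Gabriel ∩ Omar: 11:45-14:45, 16:30-19:15.
Tomás ∩ Sofia ∩ Gabriel ∩ Omar ∩ Freya: 11:45-14:45, 17:15-19:15.
Tomás ∩ Sofia ∩ Gabriel ∩ Omar ∩ Freya ∩ Zane: 11:45-14:45, 17:15-19:15.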